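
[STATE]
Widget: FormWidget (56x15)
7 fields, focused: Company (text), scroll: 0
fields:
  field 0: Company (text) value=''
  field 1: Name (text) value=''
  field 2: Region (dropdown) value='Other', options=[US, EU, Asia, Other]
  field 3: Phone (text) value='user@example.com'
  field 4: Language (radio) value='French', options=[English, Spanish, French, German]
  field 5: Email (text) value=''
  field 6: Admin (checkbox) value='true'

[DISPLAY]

> Company:    [                                        ]
  Name:       [                                        ]
  Region:     [Other                                  ▼]
  Phone:      [user@example.com                        ]
  Language:   ( ) English  ( ) Spanish  (●) French  ( ) 
  Email:      [                                        ]
  Admin:      [x]                                       
                                                        
                                                        
                                                        
                                                        
                                                        
                                                        
                                                        
                                                        


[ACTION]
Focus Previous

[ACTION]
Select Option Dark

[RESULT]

  Company:    [                                        ]
  Name:       [                                        ]
  Region:     [Other                                  ▼]
  Phone:      [user@example.com                        ]
  Language:   ( ) English  ( ) Spanish  (●) French  ( ) 
  Email:      [                                        ]
> Admin:      [x]                                       
                                                        
                                                        
                                                        
                                                        
                                                        
                                                        
                                                        
                                                        


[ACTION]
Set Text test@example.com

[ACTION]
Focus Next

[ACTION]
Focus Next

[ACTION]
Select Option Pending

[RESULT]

  Company:    [                                        ]
> Name:       [                                        ]
  Region:     [Other                                  ▼]
  Phone:      [user@example.com                        ]
  Language:   ( ) English  ( ) Spanish  (●) French  ( ) 
  Email:      [                                        ]
  Admin:      [x]                                       
                                                        
                                                        
                                                        
                                                        
                                                        
                                                        
                                                        
                                                        


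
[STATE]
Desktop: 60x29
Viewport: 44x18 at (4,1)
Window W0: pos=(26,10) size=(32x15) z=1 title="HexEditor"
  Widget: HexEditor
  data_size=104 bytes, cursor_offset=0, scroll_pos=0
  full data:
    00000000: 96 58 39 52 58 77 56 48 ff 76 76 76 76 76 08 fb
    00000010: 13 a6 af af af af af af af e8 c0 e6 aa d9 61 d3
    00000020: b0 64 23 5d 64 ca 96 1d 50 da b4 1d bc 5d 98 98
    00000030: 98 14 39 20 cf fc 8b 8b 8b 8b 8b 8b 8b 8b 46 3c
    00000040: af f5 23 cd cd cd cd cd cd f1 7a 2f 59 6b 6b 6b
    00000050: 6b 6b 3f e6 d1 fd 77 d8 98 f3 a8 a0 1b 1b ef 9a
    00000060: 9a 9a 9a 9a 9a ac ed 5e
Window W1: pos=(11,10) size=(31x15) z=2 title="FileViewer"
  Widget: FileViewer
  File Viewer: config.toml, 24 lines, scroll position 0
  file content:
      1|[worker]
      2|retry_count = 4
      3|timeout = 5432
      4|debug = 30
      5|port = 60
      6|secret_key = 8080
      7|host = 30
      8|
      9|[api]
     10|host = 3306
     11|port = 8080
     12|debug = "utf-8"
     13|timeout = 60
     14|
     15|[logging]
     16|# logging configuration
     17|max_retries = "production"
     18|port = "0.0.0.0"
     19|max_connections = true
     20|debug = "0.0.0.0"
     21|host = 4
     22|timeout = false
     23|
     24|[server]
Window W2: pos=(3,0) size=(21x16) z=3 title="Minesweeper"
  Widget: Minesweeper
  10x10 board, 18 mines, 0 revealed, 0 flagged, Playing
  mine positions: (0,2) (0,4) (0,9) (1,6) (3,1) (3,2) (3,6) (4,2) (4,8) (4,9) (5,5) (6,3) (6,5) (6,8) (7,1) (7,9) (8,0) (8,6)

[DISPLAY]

 Minesweeper       ┃                        
───────────────────┨                        
■■■■■■■■■■         ┃                        
■■■■■■■■■■         ┃                        
■■■■■■■■■■         ┃                        
■■■■■■■■■■         ┃                        
■■■■■■■■■■         ┃                        
■■■■■■■■■■         ┃                        
■■■■■■■■■■         ┃                        
■■■■■■■■■■         ┃━━━━━━━━━━━━━━━━━┓━━━━━━
■■■■■■■■■■         ┃                 ┃      
■■■■■■■■■■         ┃─────────────────┨──────
                   ┃                ▲┃ 39 52
                   ┃= 4             █┃ af af
━━━━━━━━━━━━━━━━━━━┛32              ░┃ 23 5d
       ┃debug = 30                  ░┃ 39 20
       ┃port = 60                   ░┃ 23 cd
       ┃secret_key = 8080           ░┃ 3f e6


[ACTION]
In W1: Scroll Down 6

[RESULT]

 Minesweeper       ┃                        
───────────────────┨                        
■■■■■■■■■■         ┃                        
■■■■■■■■■■         ┃                        
■■■■■■■■■■         ┃                        
■■■■■■■■■■         ┃                        
■■■■■■■■■■         ┃                        
■■■■■■■■■■         ┃                        
■■■■■■■■■■         ┃                        
■■■■■■■■■■         ┃━━━━━━━━━━━━━━━━━┓━━━━━━
■■■■■■■■■■         ┃                 ┃      
■■■■■■■■■■         ┃─────────────────┨──────
                   ┃                ▲┃ 39 52
                   ┃                ░┃ af af
━━━━━━━━━━━━━━━━━━━┛                ░┃ 23 5d
       ┃host = 3306                 ░┃ 39 20
       ┃port = 8080                 ░┃ 23 cd
       ┃debug = "utf-8"             █┃ 3f e6


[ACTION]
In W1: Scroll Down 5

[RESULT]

 Minesweeper       ┃                        
───────────────────┨                        
■■■■■■■■■■         ┃                        
■■■■■■■■■■         ┃                        
■■■■■■■■■■         ┃                        
■■■■■■■■■■         ┃                        
■■■■■■■■■■         ┃                        
■■■■■■■■■■         ┃                        
■■■■■■■■■■         ┃                        
■■■■■■■■■■         ┃━━━━━━━━━━━━━━━━━┓━━━━━━
■■■■■■■■■■         ┃                 ┃      
■■■■■■■■■■         ┃─────────────────┨──────
                   ┃-8"             ▲┃ 39 52
                   ┃                ░┃ af af
━━━━━━━━━━━━━━━━━━━┛                ░┃ 23 5d
       ┃[logging]                   ░┃ 39 20
       ┃# logging configuration     ░┃ 23 cd
       ┃max_retries = "production"  ░┃ 3f e6


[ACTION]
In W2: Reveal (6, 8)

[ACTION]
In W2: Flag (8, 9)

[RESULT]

 Minesweeper       ┃                        
───────────────────┨                        
■■✹■✹■■■■✹         ┃                        
■■■■■■✹■■■         ┃                        
■■■■■■■■■■         ┃                        
■✹✹■■■✹■■■         ┃                        
■■✹■■■■■✹✹         ┃                        
■■■■■✹■■■■         ┃                        
■■■✹■✹■■✹■         ┃                        
■✹■■■■■■■✹         ┃━━━━━━━━━━━━━━━━━┓━━━━━━
✹■■■■■✹■■■         ┃                 ┃      
■■■■■■■■■■         ┃─────────────────┨──────
                   ┃-8"             ▲┃ 39 52
                   ┃                ░┃ af af
━━━━━━━━━━━━━━━━━━━┛                ░┃ 23 5d
       ┃[logging]                   ░┃ 39 20
       ┃# logging configuration     ░┃ 23 cd
       ┃max_retries = "production"  ░┃ 3f e6


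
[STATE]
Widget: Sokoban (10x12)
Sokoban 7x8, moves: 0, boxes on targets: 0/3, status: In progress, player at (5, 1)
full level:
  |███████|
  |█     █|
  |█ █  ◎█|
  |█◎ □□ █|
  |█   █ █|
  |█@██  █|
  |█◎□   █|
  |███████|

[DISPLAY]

███████   
█     █   
█ █  ◎█   
█◎ □□ █   
█   █ █   
█@██  █   
█◎□   █   
███████   
Moves: 0  
          
          
          


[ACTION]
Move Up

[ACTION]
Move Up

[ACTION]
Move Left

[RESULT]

███████   
█     █   
█ █  ◎█   
█+ □□ █   
█   █ █   
█ ██  █   
█◎□   █   
███████   
Moves: 2  
          
          
          


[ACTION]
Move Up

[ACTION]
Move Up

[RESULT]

███████   
█@    █   
█ █  ◎█   
█◎ □□ █   
█   █ █   
█ ██  █   
█◎□   █   
███████   
Moves: 4  
          
          
          


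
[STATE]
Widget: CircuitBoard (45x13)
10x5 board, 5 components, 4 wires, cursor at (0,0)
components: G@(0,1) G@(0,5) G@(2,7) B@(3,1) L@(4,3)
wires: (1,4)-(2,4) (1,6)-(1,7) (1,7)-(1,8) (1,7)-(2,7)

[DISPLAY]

   0 1 2 3 4 5 6 7 8 9                       
0  [.]  G               G                    
                                             
1                   ·       · ─ · ─ ·        
                    │           │            
2                   ·           G            
                                             
3       B                                    
                                             
4               L                            
Cursor: (0,0)                                
                                             
                                             


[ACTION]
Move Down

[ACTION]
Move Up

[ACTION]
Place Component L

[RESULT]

   0 1 2 3 4 5 6 7 8 9                       
0  [L]  G               G                    
                                             
1                   ·       · ─ · ─ ·        
                    │           │            
2                   ·           G            
                                             
3       B                                    
                                             
4               L                            
Cursor: (0,0)                                
                                             
                                             


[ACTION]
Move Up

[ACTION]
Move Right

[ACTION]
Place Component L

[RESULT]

   0 1 2 3 4 5 6 7 8 9                       
0   L  [L]              G                    
                                             
1                   ·       · ─ · ─ ·        
                    │           │            
2                   ·           G            
                                             
3       B                                    
                                             
4               L                            
Cursor: (0,1)                                
                                             
                                             


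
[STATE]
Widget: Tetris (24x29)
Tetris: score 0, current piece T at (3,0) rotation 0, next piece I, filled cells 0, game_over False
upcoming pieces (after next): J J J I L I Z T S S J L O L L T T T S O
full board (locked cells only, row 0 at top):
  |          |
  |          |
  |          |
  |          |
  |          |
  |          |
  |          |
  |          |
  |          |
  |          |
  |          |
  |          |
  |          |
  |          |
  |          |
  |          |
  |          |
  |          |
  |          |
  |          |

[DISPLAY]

    ▒     │Next:        
   ▒▒▒    │████         
          │             
          │             
          │             
          │             
          │Score:       
          │0            
          │             
          │             
          │             
          │             
          │             
          │             
          │             
          │             
          │             
          │             
          │             
          │             
          │             
          │             
          │             
          │             
          │             
          │             
          │             
          │             
          │             


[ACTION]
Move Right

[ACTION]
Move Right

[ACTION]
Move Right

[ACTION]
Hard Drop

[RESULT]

   ████   │Next:        
          │█            
          │███          
          │             
          │             
          │             
          │Score:       
          │0            
          │             
          │             
          │             
          │             
          │             
          │             
          │             
          │             
          │             
          │             
       ▒  │             
      ▒▒▒ │             
          │             
          │             
          │             
          │             
          │             
          │             
          │             
          │             
          │             


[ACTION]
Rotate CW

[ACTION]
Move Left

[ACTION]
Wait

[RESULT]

          │Next:        
  █       │█            
  █       │███          
  █       │             
  █       │             
          │             
          │Score:       
          │0            
          │             
          │             
          │             
          │             
          │             
          │             
          │             
          │             
          │             
          │             
       ▒  │             
      ▒▒▒ │             
          │             
          │             
          │             
          │             
          │             
          │             
          │             
          │             
          │             


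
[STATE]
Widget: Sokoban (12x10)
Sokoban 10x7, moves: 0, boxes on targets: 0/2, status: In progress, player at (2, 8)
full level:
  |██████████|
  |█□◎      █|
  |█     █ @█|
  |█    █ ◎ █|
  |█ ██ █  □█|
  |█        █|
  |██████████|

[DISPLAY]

██████████  
█□◎      █  
█     █ @█  
█    █ ◎ █  
█ ██ █  □█  
█        █  
██████████  
Moves: 0  0/
            
            


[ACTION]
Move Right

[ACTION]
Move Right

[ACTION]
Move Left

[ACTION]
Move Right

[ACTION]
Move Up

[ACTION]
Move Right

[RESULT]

██████████  
█□◎     @█  
█     █  █  
█    █ ◎ █  
█ ██ █  □█  
█        █  
██████████  
Moves: 3  0/
            
            


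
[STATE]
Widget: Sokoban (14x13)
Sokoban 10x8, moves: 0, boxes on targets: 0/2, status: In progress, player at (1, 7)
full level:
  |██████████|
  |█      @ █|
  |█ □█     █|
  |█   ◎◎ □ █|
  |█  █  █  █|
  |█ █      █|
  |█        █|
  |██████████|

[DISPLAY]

██████████    
█      @ █    
█ □█     █    
█   ◎◎ □ █    
█  █  █  █    
█ █      █    
█        █    
██████████    
Moves: 0  0/2 
              
              
              
              


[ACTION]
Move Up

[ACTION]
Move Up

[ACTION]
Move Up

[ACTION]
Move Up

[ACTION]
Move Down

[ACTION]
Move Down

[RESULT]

██████████    
█        █    
█ □█     █    
█   ◎◎ @ █    
█  █  █□ █    
█ █      █    
█        █    
██████████    
Moves: 2  0/2 
              
              
              
              


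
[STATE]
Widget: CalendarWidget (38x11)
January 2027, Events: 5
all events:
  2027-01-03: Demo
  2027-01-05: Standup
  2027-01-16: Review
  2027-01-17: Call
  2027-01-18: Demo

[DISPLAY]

             January 2027             
Mo Tu We Th Fr Sa Su                  
             1  2  3*                 
 4  5*  6  7  8  9 10                 
11 12 13 14 15 16* 17*                
18* 19 20 21 22 23 24                 
25 26 27 28 29 30 31                  
                                      
                                      
                                      
                                      


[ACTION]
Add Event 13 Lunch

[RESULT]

             January 2027             
Mo Tu We Th Fr Sa Su                  
             1  2  3*                 
 4  5*  6  7  8  9 10                 
11 12 13* 14 15 16* 17*               
18* 19 20 21 22 23 24                 
25 26 27 28 29 30 31                  
                                      
                                      
                                      
                                      


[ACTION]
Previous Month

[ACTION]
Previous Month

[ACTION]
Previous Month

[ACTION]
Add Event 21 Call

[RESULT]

             October 2026             
Mo Tu We Th Fr Sa Su                  
          1  2  3  4                  
 5  6  7  8  9 10 11                  
12 13 14 15 16 17 18                  
19 20 21* 22 23 24 25                 
26 27 28 29 30 31                     
                                      
                                      
                                      
                                      


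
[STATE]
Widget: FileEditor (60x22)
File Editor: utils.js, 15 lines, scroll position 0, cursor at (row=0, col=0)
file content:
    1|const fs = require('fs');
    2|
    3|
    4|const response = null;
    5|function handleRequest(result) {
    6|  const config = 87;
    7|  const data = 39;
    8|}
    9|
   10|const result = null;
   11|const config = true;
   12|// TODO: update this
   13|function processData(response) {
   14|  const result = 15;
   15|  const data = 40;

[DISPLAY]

█onst fs = require('fs');                                  ▲
                                                           █
                                                           ░
const response = null;                                     ░
function handleRequest(result) {                           ░
  const config = 87;                                       ░
  const data = 39;                                         ░
}                                                          ░
                                                           ░
const result = null;                                       ░
const config = true;                                       ░
// TODO: update this                                       ░
function processData(response) {                           ░
  const result = 15;                                       ░
  const data = 40;                                         ░
                                                           ░
                                                           ░
                                                           ░
                                                           ░
                                                           ░
                                                           ░
                                                           ▼


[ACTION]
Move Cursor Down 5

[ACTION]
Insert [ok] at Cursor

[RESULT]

const fs = require('fs');                                  ▲
                                                           █
                                                           ░
const response = null;                                     ░
function handleRequest(result) {                           ░
ok█ const config = 87;                                     ░
  const data = 39;                                         ░
}                                                          ░
                                                           ░
const result = null;                                       ░
const config = true;                                       ░
// TODO: update this                                       ░
function processData(response) {                           ░
  const result = 15;                                       ░
  const data = 40;                                         ░
                                                           ░
                                                           ░
                                                           ░
                                                           ░
                                                           ░
                                                           ░
                                                           ▼


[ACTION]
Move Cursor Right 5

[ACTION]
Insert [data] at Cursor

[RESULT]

const fs = require('fs');                                  ▲
                                                           █
                                                           ░
const response = null;                                     ░
function handleRequest(result) {                           ░
ok  condata█t config = 87;                                 ░
  const data = 39;                                         ░
}                                                          ░
                                                           ░
const result = null;                                       ░
const config = true;                                       ░
// TODO: update this                                       ░
function processData(response) {                           ░
  const result = 15;                                       ░
  const data = 40;                                         ░
                                                           ░
                                                           ░
                                                           ░
                                                           ░
                                                           ░
                                                           ░
                                                           ▼


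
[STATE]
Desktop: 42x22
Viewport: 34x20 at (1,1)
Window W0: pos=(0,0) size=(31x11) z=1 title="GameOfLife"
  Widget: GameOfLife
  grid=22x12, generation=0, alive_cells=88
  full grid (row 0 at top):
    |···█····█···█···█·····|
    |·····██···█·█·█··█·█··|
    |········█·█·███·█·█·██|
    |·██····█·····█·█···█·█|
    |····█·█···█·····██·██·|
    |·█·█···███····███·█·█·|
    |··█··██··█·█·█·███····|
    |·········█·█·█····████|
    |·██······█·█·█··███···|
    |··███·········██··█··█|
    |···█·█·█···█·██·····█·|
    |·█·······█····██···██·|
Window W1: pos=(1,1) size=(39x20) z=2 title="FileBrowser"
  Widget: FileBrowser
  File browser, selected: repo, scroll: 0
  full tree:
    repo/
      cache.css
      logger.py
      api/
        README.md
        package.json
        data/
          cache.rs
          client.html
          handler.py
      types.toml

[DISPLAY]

┏━━━━━━━━━━━━━━━━━━━━━━━━━━━━━━━━━
┃ FileBrowser                     
┠─────────────────────────────────
┃> [-] repo/                      
┃    cache.css                    
┃    logger.py                    
┃    [+] api/                     
┃    types.toml                   
┃                                 
┃                                 
┃                                 
┃                                 
┃                                 
┃                                 
┃                                 
┃                                 
┃                                 
┃                                 
┃                                 
┗━━━━━━━━━━━━━━━━━━━━━━━━━━━━━━━━━


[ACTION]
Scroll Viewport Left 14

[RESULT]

┃┏━━━━━━━━━━━━━━━━━━━━━━━━━━━━━━━━
┠┃ FileBrowser                    
┃┠────────────────────────────────
┃┃> [-] repo/                     
┃┃    cache.css                   
┃┃    logger.py                   
┃┃    [+] api/                    
┃┃    types.toml                  
┃┃                                
┗┃                                
 ┃                                
 ┃                                
 ┃                                
 ┃                                
 ┃                                
 ┃                                
 ┃                                
 ┃                                
 ┃                                
 ┗━━━━━━━━━━━━━━━━━━━━━━━━━━━━━━━━


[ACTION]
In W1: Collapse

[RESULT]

┃┏━━━━━━━━━━━━━━━━━━━━━━━━━━━━━━━━
┠┃ FileBrowser                    
┃┠────────────────────────────────
┃┃> [+] repo/                     
┃┃                                
┃┃                                
┃┃                                
┃┃                                
┃┃                                
┗┃                                
 ┃                                
 ┃                                
 ┃                                
 ┃                                
 ┃                                
 ┃                                
 ┃                                
 ┃                                
 ┃                                
 ┗━━━━━━━━━━━━━━━━━━━━━━━━━━━━━━━━


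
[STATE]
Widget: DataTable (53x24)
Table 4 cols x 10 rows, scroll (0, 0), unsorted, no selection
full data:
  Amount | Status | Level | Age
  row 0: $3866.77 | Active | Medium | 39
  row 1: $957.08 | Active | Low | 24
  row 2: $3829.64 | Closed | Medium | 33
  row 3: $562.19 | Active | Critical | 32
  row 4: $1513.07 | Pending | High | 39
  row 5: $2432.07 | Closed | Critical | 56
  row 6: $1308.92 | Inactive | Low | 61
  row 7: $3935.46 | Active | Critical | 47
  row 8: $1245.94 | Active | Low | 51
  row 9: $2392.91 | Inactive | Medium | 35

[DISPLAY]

Amount  │Status  │Level   │Age                       
────────┼────────┼────────┼───                       
$3866.77│Active  │Medium  │39                        
$957.08 │Active  │Low     │24                        
$3829.64│Closed  │Medium  │33                        
$562.19 │Active  │Critical│32                        
$1513.07│Pending │High    │39                        
$2432.07│Closed  │Critical│56                        
$1308.92│Inactive│Low     │61                        
$3935.46│Active  │Critical│47                        
$1245.94│Active  │Low     │51                        
$2392.91│Inactive│Medium  │35                        
                                                     
                                                     
                                                     
                                                     
                                                     
                                                     
                                                     
                                                     
                                                     
                                                     
                                                     
                                                     


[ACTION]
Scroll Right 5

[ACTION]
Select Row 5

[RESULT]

Amount  │Status  │Level   │Age                       
────────┼────────┼────────┼───                       
$3866.77│Active  │Medium  │39                        
$957.08 │Active  │Low     │24                        
$3829.64│Closed  │Medium  │33                        
$562.19 │Active  │Critical│32                        
$1513.07│Pending │High    │39                        
>2432.07│Closed  │Critical│56                        
$1308.92│Inactive│Low     │61                        
$3935.46│Active  │Critical│47                        
$1245.94│Active  │Low     │51                        
$2392.91│Inactive│Medium  │35                        
                                                     
                                                     
                                                     
                                                     
                                                     
                                                     
                                                     
                                                     
                                                     
                                                     
                                                     
                                                     


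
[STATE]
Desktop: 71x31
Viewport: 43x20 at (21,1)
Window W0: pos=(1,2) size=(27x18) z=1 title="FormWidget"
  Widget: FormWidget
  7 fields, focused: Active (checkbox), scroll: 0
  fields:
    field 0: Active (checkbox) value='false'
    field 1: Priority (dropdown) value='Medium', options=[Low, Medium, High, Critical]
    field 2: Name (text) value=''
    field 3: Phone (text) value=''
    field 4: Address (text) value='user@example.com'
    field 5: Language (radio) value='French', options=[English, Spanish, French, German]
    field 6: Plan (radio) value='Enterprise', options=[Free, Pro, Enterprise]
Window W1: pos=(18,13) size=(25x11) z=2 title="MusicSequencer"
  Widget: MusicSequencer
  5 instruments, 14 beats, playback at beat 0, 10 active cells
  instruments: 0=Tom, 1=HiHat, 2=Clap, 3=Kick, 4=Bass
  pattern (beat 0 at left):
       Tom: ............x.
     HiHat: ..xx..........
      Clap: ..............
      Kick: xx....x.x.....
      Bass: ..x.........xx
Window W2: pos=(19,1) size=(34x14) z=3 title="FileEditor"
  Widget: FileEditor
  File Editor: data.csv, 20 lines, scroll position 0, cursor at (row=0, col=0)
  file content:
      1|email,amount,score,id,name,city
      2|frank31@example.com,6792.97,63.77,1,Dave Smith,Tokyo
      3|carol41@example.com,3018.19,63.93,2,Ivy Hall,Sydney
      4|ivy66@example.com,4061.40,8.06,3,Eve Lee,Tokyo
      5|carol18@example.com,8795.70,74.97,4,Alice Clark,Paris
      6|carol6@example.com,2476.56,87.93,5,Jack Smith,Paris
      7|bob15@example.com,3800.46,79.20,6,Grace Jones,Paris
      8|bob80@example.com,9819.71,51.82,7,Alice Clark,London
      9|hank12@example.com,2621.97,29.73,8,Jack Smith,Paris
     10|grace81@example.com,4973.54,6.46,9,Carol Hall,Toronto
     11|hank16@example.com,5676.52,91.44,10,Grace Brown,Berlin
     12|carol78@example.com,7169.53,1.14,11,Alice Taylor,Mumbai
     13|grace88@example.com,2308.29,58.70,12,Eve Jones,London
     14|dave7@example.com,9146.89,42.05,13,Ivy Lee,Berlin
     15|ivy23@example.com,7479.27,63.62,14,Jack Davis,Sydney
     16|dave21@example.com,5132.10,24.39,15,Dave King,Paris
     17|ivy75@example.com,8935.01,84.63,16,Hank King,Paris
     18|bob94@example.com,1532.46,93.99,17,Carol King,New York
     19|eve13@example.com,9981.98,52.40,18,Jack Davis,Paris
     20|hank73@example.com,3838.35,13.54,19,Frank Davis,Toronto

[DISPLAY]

━━━━━━━━━━━━━━━━━━━━━━━━━━━━━━━┓           
FileEditor                     ┃           
───────────────────────────────┨           
mail,amount,score,id,name,city▲┃           
rank31@example.com,6792.97,63.█┃           
arol41@example.com,3018.19,63.░┃           
vy66@example.com,4061.40,8.06,░┃           
arol18@example.com,8795.70,74.░┃           
arol6@example.com,2476.56,87.9░┃           
ob15@example.com,3800.46,79.20░┃           
ob80@example.com,9819.71,51.82░┃           
ank12@example.com,2621.97,29.7░┃           
race81@example.com,4973.54,6.4▼┃           
━━━━━━━━━━━━━━━━━━━━━━━━━━━━━━━┛           
─────────────────────┨                     
    ▼1234567890123   ┃                     
 Tom············█·   ┃                     
iHat··██··········   ┃                     
Clap··············   ┃                     
Kick██····█·█·····   ┃                     


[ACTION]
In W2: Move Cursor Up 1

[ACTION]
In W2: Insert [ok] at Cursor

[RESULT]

━━━━━━━━━━━━━━━━━━━━━━━━━━━━━━━┓           
FileEditor                     ┃           
───────────────────────────────┨           
k█mail,amount,score,id,name,ci▲┃           
rank31@example.com,6792.97,63.█┃           
arol41@example.com,3018.19,63.░┃           
vy66@example.com,4061.40,8.06,░┃           
arol18@example.com,8795.70,74.░┃           
arol6@example.com,2476.56,87.9░┃           
ob15@example.com,3800.46,79.20░┃           
ob80@example.com,9819.71,51.82░┃           
ank12@example.com,2621.97,29.7░┃           
race81@example.com,4973.54,6.4▼┃           
━━━━━━━━━━━━━━━━━━━━━━━━━━━━━━━┛           
─────────────────────┨                     
    ▼1234567890123   ┃                     
 Tom············█·   ┃                     
iHat··██··········   ┃                     
Clap··············   ┃                     
Kick██····█·█·····   ┃                     


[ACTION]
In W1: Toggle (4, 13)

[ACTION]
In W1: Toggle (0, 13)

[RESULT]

━━━━━━━━━━━━━━━━━━━━━━━━━━━━━━━┓           
FileEditor                     ┃           
───────────────────────────────┨           
k█mail,amount,score,id,name,ci▲┃           
rank31@example.com,6792.97,63.█┃           
arol41@example.com,3018.19,63.░┃           
vy66@example.com,4061.40,8.06,░┃           
arol18@example.com,8795.70,74.░┃           
arol6@example.com,2476.56,87.9░┃           
ob15@example.com,3800.46,79.20░┃           
ob80@example.com,9819.71,51.82░┃           
ank12@example.com,2621.97,29.7░┃           
race81@example.com,4973.54,6.4▼┃           
━━━━━━━━━━━━━━━━━━━━━━━━━━━━━━━┛           
─────────────────────┨                     
    ▼1234567890123   ┃                     
 Tom············██   ┃                     
iHat··██··········   ┃                     
Clap··············   ┃                     
Kick██····█·█·····   ┃                     


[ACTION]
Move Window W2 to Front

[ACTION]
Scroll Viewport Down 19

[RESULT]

ob80@example.com,9819.71,51.82░┃           
ank12@example.com,2621.97,29.7░┃           
race81@example.com,4973.54,6.4▼┃           
━━━━━━━━━━━━━━━━━━━━━━━━━━━━━━━┛           
─────────────────────┨                     
    ▼1234567890123   ┃                     
 Tom············██   ┃                     
iHat··██··········   ┃                     
Clap··············   ┃                     
Kick██····█·█·····   ┃                     
Bass··█·········█·   ┃                     
                     ┃                     
━━━━━━━━━━━━━━━━━━━━━┛                     
                                           
                                           
                                           
                                           
                                           
                                           
                                           


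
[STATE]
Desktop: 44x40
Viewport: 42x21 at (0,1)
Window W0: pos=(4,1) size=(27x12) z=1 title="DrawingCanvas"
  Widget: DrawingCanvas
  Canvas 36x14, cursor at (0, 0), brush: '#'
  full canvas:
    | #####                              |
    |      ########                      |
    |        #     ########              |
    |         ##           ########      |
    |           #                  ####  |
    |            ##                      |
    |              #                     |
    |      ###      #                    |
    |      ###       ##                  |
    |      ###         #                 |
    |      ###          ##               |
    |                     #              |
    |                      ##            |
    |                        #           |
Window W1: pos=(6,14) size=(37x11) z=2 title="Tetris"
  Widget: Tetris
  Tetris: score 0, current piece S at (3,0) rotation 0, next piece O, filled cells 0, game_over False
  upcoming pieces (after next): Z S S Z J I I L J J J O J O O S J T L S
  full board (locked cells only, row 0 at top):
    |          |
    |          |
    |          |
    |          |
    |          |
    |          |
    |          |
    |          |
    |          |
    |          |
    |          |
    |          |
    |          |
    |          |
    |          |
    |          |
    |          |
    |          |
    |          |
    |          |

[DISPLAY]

    ┏━━━━━━━━━━━━━━━━━━━━━━━━━┓           
    ┃ DrawingCanvas           ┃           
    ┠─────────────────────────┨           
    ┃+#####                   ┃           
    ┃      ########           ┃           
    ┃        #     ########   ┃           
    ┃         ##           ###┃           
    ┃           #             ┃           
    ┃            ##           ┃           
    ┃              #          ┃           
    ┃      ###      #         ┃           
    ┗━━━━━━━━━━━━━━━━━━━━━━━━━┛           
                                          
      ┏━━━━━━━━━━━━━━━━━━━━━━━━━━━━━━━━━━━
      ┃ Tetris                            
      ┠───────────────────────────────────
      ┃          │Next:                   
      ┃          │▓▓                      
      ┃          │▓▓                      
      ┃          │                        
      ┃          │                        


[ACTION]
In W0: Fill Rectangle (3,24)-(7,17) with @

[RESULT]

    ┏━━━━━━━━━━━━━━━━━━━━━━━━━┓           
    ┃ DrawingCanvas           ┃           
    ┠─────────────────────────┨           
    ┃+#####                   ┃           
    ┃      ########           ┃           
    ┃        #     ########   ┃           
    ┃         ##      @@@@@@@@┃           
    ┃           #     @@@@@@@@┃           
    ┃            ##   @@@@@@@@┃           
    ┃              #  @@@@@@@@┃           
    ┃      ###      # @@@@@@@@┃           
    ┗━━━━━━━━━━━━━━━━━━━━━━━━━┛           
                                          
      ┏━━━━━━━━━━━━━━━━━━━━━━━━━━━━━━━━━━━
      ┃ Tetris                            
      ┠───────────────────────────────────
      ┃          │Next:                   
      ┃          │▓▓                      
      ┃          │▓▓                      
      ┃          │                        
      ┃          │                        


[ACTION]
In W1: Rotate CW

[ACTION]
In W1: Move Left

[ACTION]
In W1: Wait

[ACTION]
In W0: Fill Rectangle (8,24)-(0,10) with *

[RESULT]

    ┏━━━━━━━━━━━━━━━━━━━━━━━━━┓           
    ┃ DrawingCanvas           ┃           
    ┠─────────────────────────┨           
    ┃+#####    ***************┃           
    ┃      ####***************┃           
    ┃        # ***************┃           
    ┃         #***************┃           
    ┃          ***************┃           
    ┃          ***************┃           
    ┃          ***************┃           
    ┃      ### ***************┃           
    ┗━━━━━━━━━━━━━━━━━━━━━━━━━┛           
                                          
      ┏━━━━━━━━━━━━━━━━━━━━━━━━━━━━━━━━━━━
      ┃ Tetris                            
      ┠───────────────────────────────────
      ┃          │Next:                   
      ┃          │▓▓                      
      ┃          │▓▓                      
      ┃          │                        
      ┃          │                        
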